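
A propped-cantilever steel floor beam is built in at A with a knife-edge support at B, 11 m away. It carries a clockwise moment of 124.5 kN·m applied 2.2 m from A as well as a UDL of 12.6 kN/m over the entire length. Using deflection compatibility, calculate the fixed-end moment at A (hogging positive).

M_A = 247.8 kN·m

Take the reaction at B as the redundant and release it; the primary structure is a cantilever fixed at A.
Free-end deflection of the primary structure under the applied loading (downward +):
  clockwise couple 124.5 at a = 2.2: M₀a(2L − a)/(2EI) = 2712/EI
  UDL 12.6: wL⁴/(8EI) = 23060/EI
  δ_0 = 25771/EI
Flexibility coefficient — unit upward force at B: δ_{BB} = L³/(3EI) = 443.7/EI.
Compatibility at B: δ_0 − R_B·δ_{BB} = 0, so R_B = 25771/443.7 = 58.09 kN.
Moment equilibrium about A: M_A = Σ(load moments about A) − R_B·L = 886.8 − 58.09×11 = 247.8 kN·m.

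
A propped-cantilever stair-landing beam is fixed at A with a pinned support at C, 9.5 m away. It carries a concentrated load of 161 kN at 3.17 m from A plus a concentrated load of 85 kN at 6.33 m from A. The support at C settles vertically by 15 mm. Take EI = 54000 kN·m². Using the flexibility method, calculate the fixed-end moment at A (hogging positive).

Take the reaction at C as the redundant and release it; the primary structure is a cantilever fixed at A.
Downward deflection at the released point C due to the loads:
  point load 161 at a = 3.17: Pa²(3L − a)/(6EI) = 6830/EI
  point load 85 at a = 6.33: Pa²(3L − a)/(6EI) = 12585/EI
  δ_0 = 19415/EI
Tip deflection under a unit load at C: L³/(3EI) = 285.8/EI.
With EI = 54000 kN·m²: δ_0 = 0.35953 m and δ_{CC} = 0.005292 m/kN.
Compatibility — the beam at C must follow the support down by 0.015 m: δ_0 − R_C·δ_{CC} = 0.015, so R_C = (0.35953 − 0.015)/0.005292 = 65.1 kN.
Moment equilibrium about A: M_A = Σ(load moments about A) − R_C·L = 1048 − 65.1×9.5 = 430 kN·m.

M_A = 430 kN·m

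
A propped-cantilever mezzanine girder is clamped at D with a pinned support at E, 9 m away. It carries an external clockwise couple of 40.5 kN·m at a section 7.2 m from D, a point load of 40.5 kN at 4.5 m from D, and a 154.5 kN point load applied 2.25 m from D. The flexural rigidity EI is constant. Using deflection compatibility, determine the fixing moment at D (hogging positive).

Remove the prop at E; the released (primary) structure is a cantilever built in at D.
Deflection at E on the released cantilever, summing each load's contribution:
  clockwise couple 40.5 at a = 7.2: M₀a(2L − a)/(2EI) = 1575/EI
  point load 40.5 at a = 4.5: Pa²(3L − a)/(6EI) = 3075/EI
  point load 154.5 at a = 2.25: Pa²(3L − a)/(6EI) = 3226/EI
  δ_0 = 7877/EI
Tip deflection under a unit load at E: L³/(3EI) = 243/EI.
Compatibility at E: δ_0 − R_E·δ_{EE} = 0, so R_E = 7877/243 = 32.41 kN.
Moment equilibrium about D: M_D = Σ(load moments about D) − R_E·L = 570.4 − 32.41×9 = 278.7 kN·m.

M_D = 278.7 kN·m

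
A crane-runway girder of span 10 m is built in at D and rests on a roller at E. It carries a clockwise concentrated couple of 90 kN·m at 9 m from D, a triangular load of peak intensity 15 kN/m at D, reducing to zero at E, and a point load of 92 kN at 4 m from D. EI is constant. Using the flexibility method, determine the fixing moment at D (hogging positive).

Choose R_E as the redundant. The primary structure is the cantilever fixed at D.
Free-end deflection of the primary structure under the applied loading (downward +):
  clockwise couple 90 at a = 9: M₀a(2L − a)/(2EI) = 4455/EI
  triangular load, peak 15 at the fixed end: w₀L⁴/(30EI) = 5000/EI
  point load 92 at a = 4: Pa²(3L − a)/(6EI) = 6379/EI
  δ_0 = 15834/EI
Tip deflection under a unit load at E: L³/(3EI) = 333.3/EI.
The prop prevents deflection at E: R_E = δ_0/δ_{EE} = 15834/333.3 = 47.5 kN.
Moment equilibrium about D: M_D = Σ(load moments about D) − R_E·L = 708 − 47.5×10 = 233 kN·m.

M_D = 233 kN·m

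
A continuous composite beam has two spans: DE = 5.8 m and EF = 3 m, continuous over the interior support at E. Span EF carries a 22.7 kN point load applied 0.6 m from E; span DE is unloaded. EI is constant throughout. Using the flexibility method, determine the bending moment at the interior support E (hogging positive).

Release continuity at E by inserting a hinge; the redundant is the internal moment M_E. The primary structure is two simply-supported spans DE and EF.
Discontinuity in slope at E on the released structure — sum the simple-span end rotations:
  span EF: point load 22.7 at a = 0.6: Pab(L + b)/(6LEI) = 9.806/EI
  relative rotation θ_0 = (0 + 9.806)/EI = 9.806/EI
A unit hogging moment at E produces rotation L₁/(3EI) + L₂/(3EI) = 2.933/EI.
Slope continuity at E: θ_0 = M_E·2.933/EI, so M_E = 9.806/2.933 = 3.343 kN·m (hogging).

M_E = 3.343 kN·m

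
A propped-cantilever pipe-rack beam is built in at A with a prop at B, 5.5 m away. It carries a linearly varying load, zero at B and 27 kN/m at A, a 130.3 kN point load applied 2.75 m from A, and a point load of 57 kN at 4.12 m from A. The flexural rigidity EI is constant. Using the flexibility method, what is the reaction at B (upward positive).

Choose R_B as the redundant. The primary structure is the cantilever fixed at A.
Free-end deflection of the primary structure under the applied loading (downward +):
  triangular load, peak 27 at the fixed end: w₀L⁴/(30EI) = 823.6/EI
  point load 130.3 at a = 2.75: Pa²(3L − a)/(6EI) = 2258/EI
  point load 57 at a = 4.12: Pa²(3L − a)/(6EI) = 1996/EI
  δ_0 = 5078/EI
Flexibility coefficient — unit upward force at B: δ_{BB} = L³/(3EI) = 55.46/EI.
The prop prevents deflection at B: R_B = δ_0/δ_{BB} = 5078/55.46 = 91.57 kN.

R_B = 91.57 kN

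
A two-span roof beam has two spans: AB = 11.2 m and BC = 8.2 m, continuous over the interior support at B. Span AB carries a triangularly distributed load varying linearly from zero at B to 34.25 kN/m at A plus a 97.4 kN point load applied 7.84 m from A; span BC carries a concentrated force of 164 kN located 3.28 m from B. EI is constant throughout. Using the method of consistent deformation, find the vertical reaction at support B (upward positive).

Take M_B as the redundant. Released structure: two simple spans AB and BC with a hinge at B.
Rotations at B on the released spans (each span's end-slope, ×1/EI):
  span AB: triangular load, peak 34.25: 7w₀L³/(360EI) = 935.6/EI
  span AB: point load 97.4 at a = 7.84: Pab(L + a)/(6LEI) = 727/EI
  span BC: point load 164 at a = 3.28: Pab(L + b)/(6LEI) = 705.8/EI
  relative rotation θ_0 = (1663 + 705.8)/EI = 2368/EI
A unit hogging moment at B produces rotation L₁/(3EI) + L₂/(3EI) = 6.467/EI.
Compatibility: M_B·(L₁+L₂)/(3EI) = θ_0, giving M_B = 366.2 kN·m (hogging).
Span AB, ΣM about A with M_B applied at B: R_B^{AB}·11.2 = 1480 + 366.2, so R_B^{AB} = 164.8 kN and R_A = 289.2 − 164.8 = 124.4 kN.
Span BC, ΣM about C: R_B^{BC}·8.2 = 806.9 + 366.2, so R_B^{BC} = 143.1 kN and R_C = 164 − 143.1 = 20.94 kN.
R_B = 164.8 + 143.1 = 307.9 kN.

R_B = 307.9 kN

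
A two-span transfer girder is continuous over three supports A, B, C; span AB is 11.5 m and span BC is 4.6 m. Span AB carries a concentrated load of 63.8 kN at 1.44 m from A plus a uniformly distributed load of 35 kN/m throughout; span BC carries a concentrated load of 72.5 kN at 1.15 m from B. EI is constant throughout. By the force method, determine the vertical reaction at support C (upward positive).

R_C = -82.14 kN

Release continuity at B by inserting a hinge; the redundant is the internal moment M_B. The primary structure is two simply-supported spans AB and BC.
End slopes at the hinge B, treating each span as simply supported:
  span AB: point load 63.8 at a = 1.44: Pab(L + a)/(6LEI) = 173.3/EI
  span AB: UDL 35: wL³/(24EI) = 2218/EI
  span BC: point load 72.5 at a = 1.15: Pab(L + b)/(6LEI) = 83.9/EI
  relative rotation θ_0 = (2391 + 83.9)/EI = 2475/EI
A unit hogging moment at B produces rotation L₁/(3EI) + L₂/(3EI) = 5.367/EI.
Slope continuity at B: θ_0 = M_B·5.367/EI, so M_B = 2475/5.367 = 461.2 kN·m (hogging).
Span BC, ΣM about C: R_B^{BC}·4.6 = 250.1 + 461.2, so R_B^{BC} = 154.6 kN and R_C = 72.5 − 154.6 = -82.14 kN.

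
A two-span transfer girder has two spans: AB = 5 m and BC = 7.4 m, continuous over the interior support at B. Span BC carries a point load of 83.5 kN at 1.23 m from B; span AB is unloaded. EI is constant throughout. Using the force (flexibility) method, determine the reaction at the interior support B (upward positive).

Insert a hinge at B; M_B is the redundant, and each span becomes simply supported.
Rotations at B on the released spans (each span's end-slope, ×1/EI):
  span BC: point load 83.5 at a = 1.23: Pab(L + b)/(6LEI) = 193.7/EI
  relative rotation θ_0 = (0 + 193.7)/EI = 193.7/EI
A unit hogging moment at B produces rotation L₁/(3EI) + L₂/(3EI) = 4.133/EI.
Slope continuity at B: θ_0 = M_B·4.133/EI, so M_B = 193.7/4.133 = 46.86 kN·m (hogging).
Span AB, ΣM about A with M_B applied at B: R_B^{AB}·5 = 0 + 46.86, so R_B^{AB} = 9.371 kN and R_A = 0 − 9.371 = -9.371 kN.
Span BC, ΣM about C: R_B^{BC}·7.4 = 515.2 + 46.86, so R_B^{BC} = 75.95 kN and R_C = 83.5 − 75.95 = 7.547 kN.
R_B = 9.371 + 75.95 = 85.32 kN.

R_B = 85.32 kN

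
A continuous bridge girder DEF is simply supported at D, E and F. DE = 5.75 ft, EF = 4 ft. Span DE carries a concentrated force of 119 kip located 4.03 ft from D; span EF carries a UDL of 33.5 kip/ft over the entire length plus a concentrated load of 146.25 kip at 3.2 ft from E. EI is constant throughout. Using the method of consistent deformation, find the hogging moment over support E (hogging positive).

Release continuity at E by inserting a hinge; the redundant is the internal moment M_E. The primary structure is two simply-supported spans DE and EF.
Discontinuity in slope at E on the released structure — sum the simple-span end rotations:
  span DE: point load 119 at a = 4.03: Pab(L + a)/(6LEI) = 233.8/EI
  span EF: UDL 33.5: wL³/(24EI) = 89.33/EI
  span EF: point load 146.25 at a = 3.2: Pab(L + b)/(6LEI) = 74.88/EI
  relative rotation θ_0 = (233.8 + 164.2)/EI = 398/EI
A unit hogging moment at E produces rotation L₁/(3EI) + L₂/(3EI) = 3.25/EI.
Slope continuity at E: θ_0 = M_E·3.25/EI, so M_E = 398/3.25 = 122.5 kip·ft (hogging).

M_E = 122.5 kip·ft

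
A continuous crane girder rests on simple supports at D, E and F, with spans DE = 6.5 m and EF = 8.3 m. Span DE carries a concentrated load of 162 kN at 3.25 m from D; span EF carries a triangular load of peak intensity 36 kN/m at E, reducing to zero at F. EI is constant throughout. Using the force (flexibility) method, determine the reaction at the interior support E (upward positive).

Insert a hinge at E; M_E is the redundant, and each span becomes simply supported.
Rotations at E on the released spans (each span's end-slope, ×1/EI):
  span DE: point load 162 at a = 3.25: Pab(L + a)/(6LEI) = 427.8/EI
  span EF: triangular load, peak 36: w₀L³/(45EI) = 457.4/EI
  relative rotation θ_0 = (427.8 + 457.4)/EI = 885.2/EI
A unit hogging moment at E produces rotation L₁/(3EI) + L₂/(3EI) = 4.933/EI.
Compatibility: M_E·(L₁+L₂)/(3EI) = θ_0, giving M_E = 179.4 kN·m (hogging).
Span DE, ΣM about D with M_E applied at E: R_E^{DE}·6.5 = 526.5 + 179.4, so R_E^{DE} = 108.6 kN and R_D = 162 − 108.6 = 53.39 kN.
Span EF, ΣM about F: R_E^{EF}·8.3 = 826.7 + 179.4, so R_E^{EF} = 121.2 kN and R_F = 149.4 − 121.2 = 28.18 kN.
R_E = 108.6 + 121.2 = 229.8 kN.

R_E = 229.8 kN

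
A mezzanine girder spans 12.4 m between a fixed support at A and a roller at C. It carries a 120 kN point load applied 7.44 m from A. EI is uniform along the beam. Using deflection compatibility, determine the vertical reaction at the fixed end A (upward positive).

Release the roller at C. Primary structure: cantilever fixed at A.
Deflection at C on the released cantilever, summing each load's contribution:
  point load 120 at a = 7.44: Pa²(3L − a)/(6EI) = 32946/EI
Flexibility coefficient — unit upward force at C: δ_{CC} = L³/(3EI) = 635.5/EI.
The prop prevents deflection at C: R_C = δ_0/δ_{CC} = 32946/635.5 = 51.84 kN.
Vertical equilibrium: R_A = ΣP − R_C = 120 − 51.84 = 68.16 kN.

R_A = 68.16 kN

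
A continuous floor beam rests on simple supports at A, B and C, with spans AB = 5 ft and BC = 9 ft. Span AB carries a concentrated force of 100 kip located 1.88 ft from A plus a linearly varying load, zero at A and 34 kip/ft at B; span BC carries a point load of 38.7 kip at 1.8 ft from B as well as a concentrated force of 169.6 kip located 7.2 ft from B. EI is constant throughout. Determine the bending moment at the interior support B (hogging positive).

M_B = 175.5 kip·ft

Take M_B as the redundant. Released structure: two simple spans AB and BC with a hinge at B.
Discontinuity in slope at B on the released structure — sum the simple-span end rotations:
  span AB: point load 100 at a = 1.88: Pab(L + a)/(6LEI) = 134.5/EI
  span AB: triangular load, peak 34: w₀L³/(45EI) = 94.44/EI
  span BC: point load 38.7 at a = 1.8: Pab(L + b)/(6LEI) = 150.5/EI
  span BC: point load 169.6 at a = 7.2: Pab(L + b)/(6LEI) = 439.6/EI
  relative rotation θ_0 = (229 + 590.1)/EI = 819/EI
A unit hogging moment at B produces rotation L₁/(3EI) + L₂/(3EI) = 4.667/EI.
Slope continuity at B: θ_0 = M_B·4.667/EI, so M_B = 819/4.667 = 175.5 kip·ft (hogging).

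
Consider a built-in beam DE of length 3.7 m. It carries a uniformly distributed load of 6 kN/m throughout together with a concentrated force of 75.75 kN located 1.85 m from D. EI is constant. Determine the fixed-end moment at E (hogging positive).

M_E = 41.88 kN·m

Release both end moments; the primary structure is a simply-supported span DE with redundants M_D and M_E.
End rotations of the released simple span under the applied load (×1/EI):
  at D: UDL 6: wL³/(24EI) = 12.66/EI
  at E: UDL 6: wL³/(24EI) = 12.66/EI
  at D: point load 75.75 at a = 1.85: Pab(L + b)/(6LEI) = 64.81/EI
  at E: point load 75.75 at a = 1.85: Pab(L + a)/(6LEI) = 64.81/EI
  θ_D0 = 77.48/EI,  θ_E0 = 77.48/EI
Flexibility coefficients: a unit moment at one end gives L/(3EI) there and L/(6EI) at the far end, so f₁₁ = f₂₂ = 1.233/EI and f₁₂ = f₂₁ = 0.6167/EI.
Compatibility — zero rotation at each built-in end:
  1.233 M_D + 0.6167 M_E = 77.48
  0.6167 M_D + 1.233 M_E = 77.48
Solving the pair gives M_D = 41.88 kN·m and M_E = 41.88 kN·m (hogging).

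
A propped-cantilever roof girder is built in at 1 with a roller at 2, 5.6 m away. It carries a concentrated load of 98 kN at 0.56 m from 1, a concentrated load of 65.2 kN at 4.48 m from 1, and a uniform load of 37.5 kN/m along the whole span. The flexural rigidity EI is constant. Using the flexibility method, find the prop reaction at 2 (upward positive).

Remove the prop at 2; the released (primary) structure is a cantilever built in at 1.
Primary-structure tip deflection at 2 by superposition:
  point load 98 at a = 0.56: Pa²(3L − a)/(6EI) = 83.18/EI
  point load 65.2 at a = 4.48: Pa²(3L − a)/(6EI) = 2687/EI
  UDL 37.5: wL⁴/(8EI) = 4610/EI
  δ_0 = 7380/EI
Tip deflection under a unit load at 2: L³/(3EI) = 58.54/EI.
The prop prevents deflection at 2: R_2 = δ_0/δ_{22} = 7380/58.54 = 126.1 kN.

R_2 = 126.1 kN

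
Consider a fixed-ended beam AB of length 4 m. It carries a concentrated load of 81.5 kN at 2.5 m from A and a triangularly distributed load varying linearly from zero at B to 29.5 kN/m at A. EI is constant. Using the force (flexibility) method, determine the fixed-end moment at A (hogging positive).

M_A = 52.25 kN·m

Take the two fixed-end moments M_A, M_B as redundants; the released structure is the simple span AB.
On the primary (simply-supported) span, the end slopes from the loading are:
  at A: point load 81.5 at a = 2.5: Pab(L + b)/(6LEI) = 70.04/EI
  at B: point load 81.5 at a = 2.5: Pab(L + a)/(6LEI) = 82.77/EI
  at A: triangular load, peak 29.5: w₀L³/(45EI) = 41.96/EI
  at B: triangular load, peak 29.5: 7w₀L³/(360EI) = 36.71/EI
  θ_A0 = 112/EI,  θ_B0 = 119.5/EI
Flexibility coefficients: a unit moment at one end gives L/(3EI) there and L/(6EI) at the far end, so f₁₁ = f₂₂ = 1.333/EI and f₁₂ = f₂₁ = 0.6667/EI.
Compatibility — zero rotation at each built-in end:
  1.333 M_A + 0.6667 M_B = 112
  0.6667 M_A + 1.333 M_B = 119.5
Solving the pair gives M_A = 52.25 kN·m and M_B = 63.49 kN·m (hogging).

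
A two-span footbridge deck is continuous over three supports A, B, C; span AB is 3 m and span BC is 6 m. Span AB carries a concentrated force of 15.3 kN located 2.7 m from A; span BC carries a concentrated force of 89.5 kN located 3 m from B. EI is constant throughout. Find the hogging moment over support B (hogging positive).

Release continuity at B by inserting a hinge; the redundant is the internal moment M_B. The primary structure is two simply-supported spans AB and BC.
End slopes at the hinge B, treating each span as simply supported:
  span AB: point load 15.3 at a = 2.7: Pab(L + a)/(6LEI) = 3.924/EI
  span BC: point load 89.5 at a = 3: Pab(L + b)/(6LEI) = 201.4/EI
  relative rotation θ_0 = (3.924 + 201.4)/EI = 205.3/EI
A unit hogging moment at B produces rotation L₁/(3EI) + L₂/(3EI) = 3/EI.
Slope continuity at B: θ_0 = M_B·3/EI, so M_B = 205.3/3 = 68.43 kN·m (hogging).

M_B = 68.43 kN·m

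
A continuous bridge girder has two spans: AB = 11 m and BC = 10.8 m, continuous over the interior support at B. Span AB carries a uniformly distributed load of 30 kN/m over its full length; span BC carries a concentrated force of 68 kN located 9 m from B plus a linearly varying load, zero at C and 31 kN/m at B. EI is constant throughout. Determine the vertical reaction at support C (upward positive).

R_C = 77.48 kN

Take M_B as the redundant. Released structure: two simple spans AB and BC with a hinge at B.
End slopes at the hinge B, treating each span as simply supported:
  span AB: UDL 30: wL³/(24EI) = 1664/EI
  span BC: point load 68 at a = 9: Pab(L + b)/(6LEI) = 214.2/EI
  span BC: triangular load, peak 31: w₀L³/(45EI) = 867.8/EI
  relative rotation θ_0 = (1664 + 1082)/EI = 2746/EI
A unit hogging moment at B produces rotation L₁/(3EI) + L₂/(3EI) = 7.267/EI.
Slope continuity at B: θ_0 = M_B·7.267/EI, so M_B = 2746/7.267 = 377.9 kN·m (hogging).
Span BC, ΣM about C: R_B^{BC}·10.8 = 1328 + 377.9, so R_B^{BC} = 157.9 kN and R_C = 235.4 − 157.9 = 77.48 kN.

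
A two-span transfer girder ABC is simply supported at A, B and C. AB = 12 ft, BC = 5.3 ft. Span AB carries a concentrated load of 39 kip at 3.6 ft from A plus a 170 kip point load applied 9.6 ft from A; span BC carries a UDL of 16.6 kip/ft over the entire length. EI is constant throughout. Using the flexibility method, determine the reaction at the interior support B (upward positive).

Release continuity at B by inserting a hinge; the redundant is the internal moment M_B. The primary structure is two simply-supported spans AB and BC.
Discontinuity in slope at B on the released structure — sum the simple-span end rotations:
  span AB: point load 39 at a = 3.6: Pab(L + a)/(6LEI) = 255.5/EI
  span AB: point load 170 at a = 9.6: Pab(L + a)/(6LEI) = 1175/EI
  span BC: UDL 16.6: wL³/(24EI) = 103/EI
  relative rotation θ_0 = (1431 + 103)/EI = 1534/EI
A unit hogging moment at B produces rotation L₁/(3EI) + L₂/(3EI) = 5.767/EI.
Slope continuity at B: θ_0 = M_B·5.767/EI, so M_B = 1534/5.767 = 265.9 kip·ft (hogging).
Span AB, ΣM about A with M_B applied at B: R_B^{AB}·12 = 1772 + 265.9, so R_B^{AB} = 169.9 kip and R_A = 209 − 169.9 = 39.14 kip.
Span BC, ΣM about C: R_B^{BC}·5.3 = 233.1 + 265.9, so R_B^{BC} = 94.17 kip and R_C = 87.98 − 94.17 = -6.186 kip.
R_B = 169.9 + 94.17 = 264 kip.

R_B = 264 kip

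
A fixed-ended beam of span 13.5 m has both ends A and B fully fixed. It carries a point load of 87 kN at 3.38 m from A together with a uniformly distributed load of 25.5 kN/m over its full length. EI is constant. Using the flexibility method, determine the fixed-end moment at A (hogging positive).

Release both end moments; the primary structure is a simply-supported span AB with redundants M_A and M_B.
On the primary (simply-supported) span, the end slopes from the loading are:
  at A: point load 87 at a = 3.38: Pab(L + b)/(6LEI) = 867.8/EI
  at B: point load 87 at a = 3.38: Pab(L + a)/(6LEI) = 620.2/EI
  at A: UDL 25.5: wL³/(24EI) = 2614/EI
  at B: UDL 25.5: wL³/(24EI) = 2614/EI
  θ_A0 = 3482/EI,  θ_B0 = 3234/EI
Flexibility coefficients: a unit moment at one end gives L/(3EI) there and L/(6EI) at the far end, so f₁₁ = f₂₂ = 4.5/EI and f₁₂ = f₂₁ = 2.25/EI.
Compatibility — zero rotation at each built-in end:
  4.5 M_A + 2.25 M_B = 3482
  2.25 M_A + 4.5 M_B = 3234
Solving the pair gives M_A = 552.5 kN·m and M_B = 442.5 kN·m (hogging).

M_A = 552.5 kN·m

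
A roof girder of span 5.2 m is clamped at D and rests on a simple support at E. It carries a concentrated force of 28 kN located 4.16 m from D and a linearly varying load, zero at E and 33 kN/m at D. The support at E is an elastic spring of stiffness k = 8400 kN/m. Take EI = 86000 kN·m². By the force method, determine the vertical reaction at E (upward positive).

Take the reaction at E as the redundant and release it; the primary structure is a cantilever fixed at D.
Deflection at E on the released cantilever, summing each load's contribution:
  point load 28 at a = 4.16: Pa²(3L − a)/(6EI) = 923.9/EI
  triangular load, peak 33 at the fixed end: w₀L⁴/(30EI) = 804.3/EI
  δ_0 = 1728/EI
Tip deflection under a unit load at E: L³/(3EI) = 46.87/EI.
With EI = 86000 kN·m²: δ_0 = 0.020095 m and δ_{EE} = 0.000545 m/kN.
Compatibility — the spring shortens by R_E/k under the reaction it provides: δ_0 − R_E·δ_{EE} = R_E/k. With 1/k = 0.000119 m/kN, R_E = δ_0 / (δ_{EE} + 1/k) = 0.020095 / (0.000545 + 0.000119) = 30.26 kN.

R_E = 30.26 kN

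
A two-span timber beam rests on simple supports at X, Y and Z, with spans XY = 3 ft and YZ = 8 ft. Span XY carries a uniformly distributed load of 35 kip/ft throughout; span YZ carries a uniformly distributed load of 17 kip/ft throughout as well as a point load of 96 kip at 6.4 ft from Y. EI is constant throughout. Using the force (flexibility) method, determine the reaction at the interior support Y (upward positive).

Release continuity at Y by inserting a hinge; the redundant is the internal moment M_Y. The primary structure is two simply-supported spans XY and YZ.
End slopes at the hinge Y, treating each span as simply supported:
  span XY: UDL 35: wL³/(24EI) = 39.38/EI
  span YZ: UDL 17: wL³/(24EI) = 362.7/EI
  span YZ: point load 96 at a = 6.4: Pab(L + b)/(6LEI) = 196.6/EI
  relative rotation θ_0 = (39.38 + 559.3)/EI = 598.6/EI
A unit hogging moment at Y produces rotation L₁/(3EI) + L₂/(3EI) = 3.667/EI.
Slope continuity at Y: θ_0 = M_Y·3.667/EI, so M_Y = 598.6/3.667 = 163.3 kip·ft (hogging).
Span XY, ΣM about X with M_Y applied at Y: R_Y^{XY}·3 = 157.5 + 163.3, so R_Y^{XY} = 106.9 kip and R_X = 105 − 106.9 = -1.923 kip.
Span YZ, ΣM about Z: R_Y^{YZ}·8 = 697.6 + 163.3, so R_Y^{YZ} = 107.6 kip and R_Z = 232 − 107.6 = 124.4 kip.
R_Y = 106.9 + 107.6 = 214.5 kip.

R_Y = 214.5 kip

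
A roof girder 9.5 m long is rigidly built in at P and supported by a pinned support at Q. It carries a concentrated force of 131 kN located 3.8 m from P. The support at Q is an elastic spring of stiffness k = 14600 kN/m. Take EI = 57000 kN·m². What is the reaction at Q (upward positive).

Choose R_Q as the redundant. The primary structure is the cantilever fixed at P.
Free-end deflection of the primary structure under the applied loading (downward +):
  point load 131 at a = 3.8: Pa²(3L − a)/(6EI) = 7787/EI
Tip deflection under a unit load at Q: L³/(3EI) = 285.8/EI.
With EI = 57000 kN·m²: δ_0 = 0.13662 m and δ_{QQ} = 0.005014 m/kN.
Compatibility — the spring shortens by R_Q/k under the reaction it provides: δ_0 − R_Q·δ_{QQ} = R_Q/k. With 1/k = 0.000068 m/kN, R_Q = δ_0 / (δ_{QQ} + 1/k) = 0.13662 / (0.005014 + 0.000068) = 26.88 kN.

R_Q = 26.88 kN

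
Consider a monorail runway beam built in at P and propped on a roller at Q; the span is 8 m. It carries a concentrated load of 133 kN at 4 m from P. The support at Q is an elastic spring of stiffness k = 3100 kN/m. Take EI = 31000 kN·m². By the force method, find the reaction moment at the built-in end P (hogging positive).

Release the roller at Q. Primary structure: cantilever fixed at P.
Free-end deflection of the primary structure under the applied loading (downward +):
  point load 133 at a = 4: Pa²(3L − a)/(6EI) = 7093/EI
Tip deflection under a unit load at Q: L³/(3EI) = 170.7/EI.
With EI = 31000 kN·m²: δ_0 = 0.22882 m and δ_{QQ} = 0.005505 m/kN.
Compatibility — the spring shortens by R_Q/k under the reaction it provides: δ_0 − R_Q·δ_{QQ} = R_Q/k. With 1/k = 0.000323 m/kN, R_Q = δ_0 / (δ_{QQ} + 1/k) = 0.22882 / (0.005505 + 0.000323) = 39.26 kN.
Moment equilibrium about P: M_P = Σ(load moments about P) − R_Q·L = 532 − 39.26×8 = 217.9 kN·m.

M_P = 217.9 kN·m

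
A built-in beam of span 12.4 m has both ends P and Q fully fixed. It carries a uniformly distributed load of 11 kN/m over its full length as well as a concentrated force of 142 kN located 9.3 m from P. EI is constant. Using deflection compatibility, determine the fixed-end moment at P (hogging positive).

Take the two fixed-end moments M_P, M_Q as redundants; the released structure is the simple span PQ.
On the primary (simply-supported) span, the end slopes from the loading are:
  at P: UDL 11: wL³/(24EI) = 873.9/EI
  at Q: UDL 11: wL³/(24EI) = 873.9/EI
  at P: point load 142 at a = 9.3: Pab(L + b)/(6LEI) = 852.9/EI
  at Q: point load 142 at a = 9.3: Pab(L + a)/(6LEI) = 1194/EI
  θ_P0 = 1727/EI,  θ_Q0 = 2068/EI
Flexibility coefficients: a unit moment at one end gives L/(3EI) there and L/(6EI) at the far end, so f₁₁ = f₂₂ = 4.133/EI and f₁₂ = f₂₁ = 2.067/EI.
Compatibility — zero rotation at each built-in end:
  4.133 M_P + 2.067 M_Q = 1727
  2.067 M_P + 4.133 M_Q = 2068
Solving the pair gives M_P = 223.5 kN·m and M_Q = 388.6 kN·m (hogging).

M_P = 223.5 kN·m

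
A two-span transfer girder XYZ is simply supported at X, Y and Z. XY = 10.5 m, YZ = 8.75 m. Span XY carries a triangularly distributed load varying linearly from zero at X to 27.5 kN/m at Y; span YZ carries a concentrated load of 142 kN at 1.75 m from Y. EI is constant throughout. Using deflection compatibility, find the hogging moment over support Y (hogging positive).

M_Y = 191.6 kN·m

Release continuity at Y by inserting a hinge; the redundant is the internal moment M_Y. The primary structure is two simply-supported spans XY and YZ.
Rotations at Y on the released spans (each span's end-slope, ×1/EI):
  span XY: triangular load, peak 27.5: w₀L³/(45EI) = 707.4/EI
  span YZ: point load 142 at a = 1.75: Pab(L + b)/(6LEI) = 521.9/EI
  relative rotation θ_0 = (707.4 + 521.9)/EI = 1229/EI
A unit hogging moment at Y produces rotation L₁/(3EI) + L₂/(3EI) = 6.417/EI.
Compatibility: M_Y·(L₁+L₂)/(3EI) = θ_0, giving M_Y = 191.6 kN·m (hogging).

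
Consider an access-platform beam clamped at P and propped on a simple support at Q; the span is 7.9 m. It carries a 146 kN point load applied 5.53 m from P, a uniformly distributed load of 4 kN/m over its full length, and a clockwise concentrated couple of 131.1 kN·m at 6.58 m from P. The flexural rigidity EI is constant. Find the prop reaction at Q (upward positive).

R_Q = 118.3 kN

Release the roller at Q. Primary structure: cantilever fixed at P.
Primary-structure tip deflection at Q by superposition:
  point load 146 at a = 5.53: Pa²(3L − a)/(6EI) = 13521/EI
  UDL 4: wL⁴/(8EI) = 1948/EI
  clockwise couple 131.1 at a = 6.58: M₀a(2L − a)/(2EI) = 3977/EI
  δ_0 = 19445/EI
Flexibility coefficient — unit upward force at Q: δ_{QQ} = L³/(3EI) = 164.3/EI.
The prop prevents deflection at Q: R_Q = δ_0/δ_{QQ} = 19445/164.3 = 118.3 kN.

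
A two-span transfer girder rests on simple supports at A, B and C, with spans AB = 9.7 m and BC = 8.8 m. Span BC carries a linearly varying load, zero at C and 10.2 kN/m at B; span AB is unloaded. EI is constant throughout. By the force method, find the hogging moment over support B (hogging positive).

Insert a hinge at B; M_B is the redundant, and each span becomes simply supported.
Rotations at B on the released spans (each span's end-slope, ×1/EI):
  span BC: triangular load, peak 10.2: w₀L³/(45EI) = 154.5/EI
  relative rotation θ_0 = (0 + 154.5)/EI = 154.5/EI
A unit hogging moment at B produces rotation L₁/(3EI) + L₂/(3EI) = 6.167/EI.
Compatibility: M_B·(L₁+L₂)/(3EI) = θ_0, giving M_B = 25.05 kN·m (hogging).

M_B = 25.05 kN·m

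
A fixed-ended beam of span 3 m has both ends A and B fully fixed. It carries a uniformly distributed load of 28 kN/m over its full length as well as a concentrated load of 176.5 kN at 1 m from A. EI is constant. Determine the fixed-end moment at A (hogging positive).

M_A = 99.44 kN·m

Take the two fixed-end moments M_A, M_B as redundants; the released structure is the simple span AB.
On the primary (simply-supported) span, the end slopes from the loading are:
  at A: UDL 28: wL³/(24EI) = 31.5/EI
  at B: UDL 28: wL³/(24EI) = 31.5/EI
  at A: point load 176.5 at a = 1: Pab(L + b)/(6LEI) = 98.06/EI
  at B: point load 176.5 at a = 1: Pab(L + a)/(6LEI) = 78.44/EI
  θ_A0 = 129.6/EI,  θ_B0 = 109.9/EI
Flexibility coefficients: a unit moment at one end gives L/(3EI) there and L/(6EI) at the far end, so f₁₁ = f₂₂ = 1/EI and f₁₂ = f₂₁ = 0.5/EI.
Compatibility — zero rotation at each built-in end:
  1 M_A + 0.5 M_B = 129.6
  0.5 M_A + 1 M_B = 109.9
Solving the pair gives M_A = 99.44 kN·m and M_B = 60.22 kN·m (hogging).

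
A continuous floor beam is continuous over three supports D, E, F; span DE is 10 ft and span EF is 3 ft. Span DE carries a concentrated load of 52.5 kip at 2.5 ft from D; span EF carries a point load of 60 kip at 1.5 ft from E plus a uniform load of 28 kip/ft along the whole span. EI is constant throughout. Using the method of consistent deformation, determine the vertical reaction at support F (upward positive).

R_F = 51.21 kip

Insert a hinge at E; M_E is the redundant, and each span becomes simply supported.
End slopes at the hinge E, treating each span as simply supported:
  span DE: point load 52.5 at a = 2.5: Pab(L + a)/(6LEI) = 205.1/EI
  span EF: point load 60 at a = 1.5: Pab(L + b)/(6LEI) = 33.75/EI
  span EF: UDL 28: wL³/(24EI) = 31.5/EI
  relative rotation θ_0 = (205.1 + 65.25)/EI = 270.3/EI
A unit hogging moment at E produces rotation L₁/(3EI) + L₂/(3EI) = 4.333/EI.
Slope continuity at E: θ_0 = M_E·4.333/EI, so M_E = 270.3/4.333 = 62.38 kip·ft (hogging).
Span EF, ΣM about F: R_E^{EF}·3 = 216 + 62.38, so R_E^{EF} = 92.79 kip and R_F = 144 − 92.79 = 51.21 kip.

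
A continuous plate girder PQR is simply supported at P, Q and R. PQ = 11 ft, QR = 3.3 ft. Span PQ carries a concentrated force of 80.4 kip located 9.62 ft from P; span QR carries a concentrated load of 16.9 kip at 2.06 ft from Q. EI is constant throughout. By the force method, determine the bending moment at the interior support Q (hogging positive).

M_Q = 72.04 kip·ft

Release continuity at Q by inserting a hinge; the redundant is the internal moment M_Q. The primary structure is two simply-supported spans PQ and QR.
Discontinuity in slope at Q on the released structure — sum the simple-span end rotations:
  span PQ: point load 80.4 at a = 9.62: Pab(L + a)/(6LEI) = 333.5/EI
  span QR: point load 16.9 at a = 2.06: Pab(L + b)/(6LEI) = 9.898/EI
  relative rotation θ_0 = (333.5 + 9.898)/EI = 343.4/EI
A unit hogging moment at Q produces rotation L₁/(3EI) + L₂/(3EI) = 4.767/EI.
Compatibility: M_Q·(L₁+L₂)/(3EI) = θ_0, giving M_Q = 72.04 kip·ft (hogging).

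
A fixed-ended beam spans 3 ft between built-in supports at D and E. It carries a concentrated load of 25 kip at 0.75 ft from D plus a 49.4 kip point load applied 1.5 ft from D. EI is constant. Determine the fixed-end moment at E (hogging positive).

M_E = 22.04 kip·ft

Take the two fixed-end moments M_D, M_E as redundants; the released structure is the simple span DE.
End rotations of the released simple span under the applied load (×1/EI):
  at D: point load 25 at a = 0.75: Pab(L + b)/(6LEI) = 12.3/EI
  at E: point load 25 at a = 0.75: Pab(L + a)/(6LEI) = 8.789/EI
  at D: point load 49.4 at a = 1.5: Pab(L + b)/(6LEI) = 27.79/EI
  at E: point load 49.4 at a = 1.5: Pab(L + a)/(6LEI) = 27.79/EI
  θ_D0 = 40.09/EI,  θ_E0 = 36.58/EI
Flexibility coefficients: a unit moment at one end gives L/(3EI) there and L/(6EI) at the far end, so f₁₁ = f₂₂ = 1/EI and f₁₂ = f₂₁ = 0.5/EI.
Compatibility — zero rotation at each built-in end:
  1 M_D + 0.5 M_E = 40.09
  0.5 M_D + 1 M_E = 36.58
Solving the pair gives M_D = 29.07 kip·ft and M_E = 22.04 kip·ft (hogging).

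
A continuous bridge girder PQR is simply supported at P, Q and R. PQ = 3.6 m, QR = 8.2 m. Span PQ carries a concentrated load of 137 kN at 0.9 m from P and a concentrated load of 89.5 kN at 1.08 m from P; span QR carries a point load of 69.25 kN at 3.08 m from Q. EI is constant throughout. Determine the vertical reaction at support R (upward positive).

Release continuity at Q by inserting a hinge; the redundant is the internal moment M_Q. The primary structure is two simply-supported spans PQ and QR.
Discontinuity in slope at Q on the released structure — sum the simple-span end rotations:
  span PQ: point load 137 at a = 0.9: Pab(L + a)/(6LEI) = 69.36/EI
  span PQ: point load 89.5 at a = 1.08: Pab(L + a)/(6LEI) = 52.78/EI
  span QR: point load 69.25 at a = 3.08: Pab(L + b)/(6LEI) = 295.7/EI
  relative rotation θ_0 = (122.1 + 295.7)/EI = 417.8/EI
A unit hogging moment at Q produces rotation L₁/(3EI) + L₂/(3EI) = 3.933/EI.
Compatibility: M_Q·(L₁+L₂)/(3EI) = θ_0, giving M_Q = 106.2 kN·m (hogging).
Span QR, ΣM about R: R_Q^{QR}·8.2 = 354.6 + 106.2, so R_Q^{QR} = 56.19 kN and R_R = 69.25 − 56.19 = 13.06 kN.

R_R = 13.06 kN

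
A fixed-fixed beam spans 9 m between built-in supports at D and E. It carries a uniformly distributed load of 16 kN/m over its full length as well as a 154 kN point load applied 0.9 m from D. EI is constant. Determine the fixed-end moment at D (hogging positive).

M_D = 220.3 kN·m

Take the two fixed-end moments M_D, M_E as redundants; the released structure is the simple span DE.
End rotations of the released simple span under the applied load (×1/EI):
  at D: UDL 16: wL³/(24EI) = 486/EI
  at E: UDL 16: wL³/(24EI) = 486/EI
  at D: point load 154 at a = 0.9: Pab(L + b)/(6LEI) = 355.5/EI
  at E: point load 154 at a = 0.9: Pab(L + a)/(6LEI) = 205.8/EI
  θ_D0 = 841.5/EI,  θ_E0 = 691.8/EI
Flexibility coefficients: a unit moment at one end gives L/(3EI) there and L/(6EI) at the far end, so f₁₁ = f₂₂ = 3/EI and f₁₂ = f₂₁ = 1.5/EI.
Compatibility — zero rotation at each built-in end:
  3 M_D + 1.5 M_E = 841.5
  1.5 M_D + 3 M_E = 691.8
Solving the pair gives M_D = 220.3 kN·m and M_E = 120.5 kN·m (hogging).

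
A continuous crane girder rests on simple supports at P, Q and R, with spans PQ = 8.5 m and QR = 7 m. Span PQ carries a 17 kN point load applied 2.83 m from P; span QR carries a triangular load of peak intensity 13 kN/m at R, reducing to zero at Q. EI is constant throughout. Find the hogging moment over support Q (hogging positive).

M_Q = 28.51 kN·m

Release continuity at Q by inserting a hinge; the redundant is the internal moment M_Q. The primary structure is two simply-supported spans PQ and QR.
Discontinuity in slope at Q on the released structure — sum the simple-span end rotations:
  span PQ: point load 17 at a = 2.83: Pab(L + a)/(6LEI) = 60.6/EI
  span QR: triangular load, peak 13: 7w₀L³/(360EI) = 86.7/EI
  relative rotation θ_0 = (60.6 + 86.7)/EI = 147.3/EI
A unit hogging moment at Q produces rotation L₁/(3EI) + L₂/(3EI) = 5.167/EI.
Compatibility: M_Q·(L₁+L₂)/(3EI) = θ_0, giving M_Q = 28.51 kN·m (hogging).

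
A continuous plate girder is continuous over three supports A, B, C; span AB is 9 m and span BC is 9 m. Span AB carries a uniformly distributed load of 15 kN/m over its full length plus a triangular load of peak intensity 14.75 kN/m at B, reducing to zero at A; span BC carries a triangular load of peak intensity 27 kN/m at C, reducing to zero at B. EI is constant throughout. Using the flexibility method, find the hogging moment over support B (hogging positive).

Release continuity at B by inserting a hinge; the redundant is the internal moment M_B. The primary structure is two simply-supported spans AB and BC.
Rotations at B on the released spans (each span's end-slope, ×1/EI):
  span AB: UDL 15: wL³/(24EI) = 455.6/EI
  span AB: triangular load, peak 14.75: w₀L³/(45EI) = 238.9/EI
  span BC: triangular load, peak 27: 7w₀L³/(360EI) = 382.7/EI
  relative rotation θ_0 = (694.6 + 382.7)/EI = 1077/EI
A unit hogging moment at B produces rotation L₁/(3EI) + L₂/(3EI) = 6/EI.
Compatibility: M_B·(L₁+L₂)/(3EI) = θ_0, giving M_B = 179.6 kN·m (hogging).

M_B = 179.6 kN·m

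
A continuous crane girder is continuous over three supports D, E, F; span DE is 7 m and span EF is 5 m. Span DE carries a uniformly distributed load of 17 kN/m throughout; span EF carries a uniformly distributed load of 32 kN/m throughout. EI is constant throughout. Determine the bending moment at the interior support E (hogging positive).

Release continuity at E by inserting a hinge; the redundant is the internal moment M_E. The primary structure is two simply-supported spans DE and EF.
End slopes at the hinge E, treating each span as simply supported:
  span DE: UDL 17: wL³/(24EI) = 243/EI
  span EF: UDL 32: wL³/(24EI) = 166.7/EI
  relative rotation θ_0 = (243 + 166.7)/EI = 409.6/EI
A unit hogging moment at E produces rotation L₁/(3EI) + L₂/(3EI) = 4/EI.
Compatibility: M_E·(L₁+L₂)/(3EI) = θ_0, giving M_E = 102.4 kN·m (hogging).

M_E = 102.4 kN·m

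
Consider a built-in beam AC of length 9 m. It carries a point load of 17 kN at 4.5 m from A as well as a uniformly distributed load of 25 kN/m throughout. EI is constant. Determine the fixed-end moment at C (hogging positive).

Release both end moments; the primary structure is a simply-supported span AC with redundants M_A and M_C.
Simple-span end rotations at A and C under the given loads:
  at A: point load 17 at a = 4.5: Pab(L + b)/(6LEI) = 86.06/EI
  at C: point load 17 at a = 4.5: Pab(L + a)/(6LEI) = 86.06/EI
  at A: UDL 25: wL³/(24EI) = 759.4/EI
  at C: UDL 25: wL³/(24EI) = 759.4/EI
  θ_A0 = 845.4/EI,  θ_C0 = 845.4/EI
Flexibility coefficients: a unit moment at one end gives L/(3EI) there and L/(6EI) at the far end, so f₁₁ = f₂₂ = 3/EI and f₁₂ = f₂₁ = 1.5/EI.
Compatibility — zero rotation at each built-in end:
  3 M_A + 1.5 M_C = 845.4
  1.5 M_A + 3 M_C = 845.4
Solving the pair gives M_A = 187.9 kN·m and M_C = 187.9 kN·m (hogging).

M_C = 187.9 kN·m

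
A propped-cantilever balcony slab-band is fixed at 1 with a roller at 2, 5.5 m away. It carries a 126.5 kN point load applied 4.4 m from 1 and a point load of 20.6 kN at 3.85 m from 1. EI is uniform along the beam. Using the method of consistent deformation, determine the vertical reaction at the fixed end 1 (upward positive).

Choose R_2 as the redundant. The primary structure is the cantilever fixed at 1.
Free-end deflection of the primary structure under the applied loading (downward +):
  point load 126.5 at a = 4.4: Pa²(3L − a)/(6EI) = 4939/EI
  point load 20.6 at a = 3.85: Pa²(3L − a)/(6EI) = 643.8/EI
  δ_0 = 5583/EI
Tip deflection under a unit load at 2: L³/(3EI) = 55.46/EI.
Compatibility at 2: δ_0 − R_2·δ_{22} = 0, so R_2 = 5583/55.46 = 100.7 kN.
Vertical equilibrium: R_1 = ΣP − R_2 = 147.1 − 100.7 = 46.44 kN.

R_1 = 46.44 kN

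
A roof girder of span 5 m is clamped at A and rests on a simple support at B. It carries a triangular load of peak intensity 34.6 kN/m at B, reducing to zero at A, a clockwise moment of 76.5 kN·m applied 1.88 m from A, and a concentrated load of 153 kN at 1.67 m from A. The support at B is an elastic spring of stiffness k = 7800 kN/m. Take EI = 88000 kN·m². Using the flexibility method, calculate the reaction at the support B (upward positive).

Take the reaction at B as the redundant and release it; the primary structure is a cantilever fixed at A.
Primary-structure tip deflection at B by superposition:
  triangular load, peak 34.6 at the free end: 11w₀L⁴/(120EI) = 1982/EI
  clockwise couple 76.5 at a = 1.88: M₀a(2L − a)/(2EI) = 583.9/EI
  point load 153 at a = 1.67: Pa²(3L − a)/(6EI) = 948/EI
  δ_0 = 3514/EI
Flexibility coefficient — unit upward force at B: δ_{BB} = L³/(3EI) = 41.67/EI.
With EI = 88000 kN·m²: δ_0 = 0.039934 m and δ_{BB} = 0.000473 m/kN.
Compatibility — the spring shortens by R_B/k under the reaction it provides: δ_0 − R_B·δ_{BB} = R_B/k. With 1/k = 0.000128 m/kN, R_B = δ_0 / (δ_{BB} + 1/k) = 0.039934 / (0.000473 + 0.000128) = 66.37 kN.

R_B = 66.37 kN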